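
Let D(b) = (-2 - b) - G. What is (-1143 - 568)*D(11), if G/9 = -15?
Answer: -208742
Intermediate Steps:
G = -135 (G = 9*(-15) = -135)
D(b) = 133 - b (D(b) = (-2 - b) - 1*(-135) = (-2 - b) + 135 = 133 - b)
(-1143 - 568)*D(11) = (-1143 - 568)*(133 - 1*11) = -1711*(133 - 11) = -1711*122 = -208742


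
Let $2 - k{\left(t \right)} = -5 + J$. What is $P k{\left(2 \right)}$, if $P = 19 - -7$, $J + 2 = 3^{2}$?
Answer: $0$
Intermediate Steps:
$J = 7$ ($J = -2 + 3^{2} = -2 + 9 = 7$)
$k{\left(t \right)} = 0$ ($k{\left(t \right)} = 2 - \left(-5 + 7\right) = 2 - 2 = 0$)
$P = 26$ ($P = 19 + 7 = 26$)
$P k{\left(2 \right)} = 26 \cdot 0 = 0$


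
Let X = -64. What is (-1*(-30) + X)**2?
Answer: 1156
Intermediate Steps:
(-1*(-30) + X)**2 = (-1*(-30) - 64)**2 = (30 - 64)**2 = (-34)**2 = 1156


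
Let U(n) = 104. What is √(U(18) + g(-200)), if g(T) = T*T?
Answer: 6*√1114 ≈ 200.26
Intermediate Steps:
g(T) = T²
√(U(18) + g(-200)) = √(104 + (-200)²) = √(104 + 40000) = √40104 = 6*√1114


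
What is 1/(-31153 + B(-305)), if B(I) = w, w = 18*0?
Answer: -1/31153 ≈ -3.2100e-5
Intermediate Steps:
w = 0
B(I) = 0
1/(-31153 + B(-305)) = 1/(-31153 + 0) = 1/(-31153) = -1/31153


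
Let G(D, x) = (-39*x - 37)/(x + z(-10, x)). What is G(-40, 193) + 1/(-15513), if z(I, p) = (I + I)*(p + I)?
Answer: 117336865/53783571 ≈ 2.1816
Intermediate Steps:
z(I, p) = 2*I*(I + p) (z(I, p) = (2*I)*(I + p) = 2*I*(I + p))
G(D, x) = (-37 - 39*x)/(200 - 19*x) (G(D, x) = (-39*x - 37)/(x + 2*(-10)*(-10 + x)) = (-37 - 39*x)/(x + (200 - 20*x)) = (-37 - 39*x)/(200 - 19*x))
G(-40, 193) + 1/(-15513) = (37 + 39*193)/(-200 + 19*193) + 1/(-15513) = (37 + 7527)/(-200 + 3667) - 1/15513 = 7564/3467 - 1/15513 = 117336865/53783571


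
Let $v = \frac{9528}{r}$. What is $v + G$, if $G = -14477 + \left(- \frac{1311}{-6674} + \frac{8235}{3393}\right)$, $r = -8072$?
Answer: $- \frac{36749717009819}{2538742882} \approx -14476.0$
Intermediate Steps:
$G = - \frac{36418949789}{2516098}$ ($G = -14477 + \left(\left(-1311\right) \left(- \frac{1}{6674}\right) + 8235 \cdot \frac{1}{3393}\right) = -14477 + \left(\frac{1311}{6674} + \frac{915}{377}\right) = -14477 + \frac{6600957}{2516098} = - \frac{36418949789}{2516098} \approx -14474.0$)
$v = - \frac{1191}{1009}$ ($v = \frac{9528}{-8072} = 9528 \left(- \frac{1}{8072}\right) = - \frac{1191}{1009} \approx -1.1804$)
$v + G = - \frac{1191}{1009} - \frac{36418949789}{2516098} = - \frac{36749717009819}{2538742882}$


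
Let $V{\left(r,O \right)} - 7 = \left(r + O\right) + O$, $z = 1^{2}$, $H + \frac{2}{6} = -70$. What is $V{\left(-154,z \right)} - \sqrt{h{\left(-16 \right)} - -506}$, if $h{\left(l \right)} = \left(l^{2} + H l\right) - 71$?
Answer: $-145 - \frac{\sqrt{16347}}{3} \approx -187.62$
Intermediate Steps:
$H = - \frac{211}{3}$ ($H = - \frac{1}{3} - 70 = - \frac{211}{3} \approx -70.333$)
$z = 1$
$V{\left(r,O \right)} = 7 + r + 2 O$ ($V{\left(r,O \right)} = 7 + \left(\left(r + O\right) + O\right) = 7 + \left(\left(O + r\right) + O\right) = 7 + \left(r + 2 O\right) = 7 + r + 2 O$)
$h{\left(l \right)} = -71 + l^{2} - \frac{211 l}{3}$ ($h{\left(l \right)} = \left(l^{2} - \frac{211 l}{3}\right) - 71 = -71 + l^{2} - \frac{211 l}{3}$)
$V{\left(-154,z \right)} - \sqrt{h{\left(-16 \right)} - -506} = \left(7 - 154 + 2 \cdot 1\right) - \sqrt{\left(-71 + \left(-16\right)^{2} - - \frac{3376}{3}\right) - -506} = \left(7 - 154 + 2\right) - \sqrt{\left(-71 + 256 + \frac{3376}{3}\right) + 506} = -145 - \sqrt{\frac{3931}{3} + 506} = -145 - \sqrt{\frac{5449}{3}} = -145 - \frac{\sqrt{16347}}{3}$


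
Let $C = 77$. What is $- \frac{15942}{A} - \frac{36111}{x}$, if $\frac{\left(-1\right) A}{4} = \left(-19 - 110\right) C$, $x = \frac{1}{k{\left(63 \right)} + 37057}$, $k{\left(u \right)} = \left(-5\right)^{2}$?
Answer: $- \frac{8867308974101}{6622} \approx -1.3391 \cdot 10^{9}$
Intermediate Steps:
$k{\left(u \right)} = 25$
$x = \frac{1}{37082}$ ($x = \frac{1}{25 + 37057} = \frac{1}{37082} \approx 2.6967 \cdot 10^{-5}$)
$A = 39732$ ($A = - 4 \left(-19 - 110\right) 77 = - 4 \left(\left(-129\right) 77\right) = \left(-4\right) \left(-9933\right) = 39732$)
$- \frac{15942}{A} - \frac{36111}{x} = - \frac{15942}{39732} - 36111 \frac{1}{\frac{1}{37082}} = \left(-15942\right) \frac{1}{39732} - 1339068102 = - \frac{2657}{6622} - 1339068102 = - \frac{8867308974101}{6622}$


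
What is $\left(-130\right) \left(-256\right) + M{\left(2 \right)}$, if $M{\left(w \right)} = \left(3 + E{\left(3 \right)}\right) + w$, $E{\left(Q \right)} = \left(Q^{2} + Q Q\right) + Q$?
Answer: $33306$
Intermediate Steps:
$E{\left(Q \right)} = Q + 2 Q^{2}$ ($E{\left(Q \right)} = \left(Q^{2} + Q^{2}\right) + Q = 2 Q^{2} + Q = Q + 2 Q^{2}$)
$M{\left(w \right)} = 24 + w$ ($M{\left(w \right)} = \left(3 + 3 \left(1 + 2 \cdot 3\right)\right) + w = \left(3 + 3 \left(1 + 6\right)\right) + w = \left(3 + 3 \cdot 7\right) + w = \left(3 + 21\right) + w = 24 + w$)
$\left(-130\right) \left(-256\right) + M{\left(2 \right)} = \left(-130\right) \left(-256\right) + \left(24 + 2\right) = 33280 + 26 = 33306$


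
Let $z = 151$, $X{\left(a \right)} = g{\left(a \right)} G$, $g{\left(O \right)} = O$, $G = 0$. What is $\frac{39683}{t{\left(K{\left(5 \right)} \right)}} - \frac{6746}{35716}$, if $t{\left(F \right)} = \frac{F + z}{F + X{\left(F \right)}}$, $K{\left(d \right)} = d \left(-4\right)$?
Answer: $- \frac{14173622143}{2339398} \approx -6058.7$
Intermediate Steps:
$X{\left(a \right)} = 0$ ($X{\left(a \right)} = a 0 = 0$)
$K{\left(d \right)} = - 4 d$
$t{\left(F \right)} = \frac{151 + F}{F}$ ($t{\left(F \right)} = \frac{F + 151}{F + 0} = \frac{151 + F}{F}$)
$\frac{39683}{t{\left(K{\left(5 \right)} \right)}} - \frac{6746}{35716} = \frac{39683}{\frac{1}{\left(-4\right) 5} \left(151 - 20\right)} - \frac{6746}{35716} = \frac{39683}{\frac{1}{-20} \left(151 - 20\right)} - \frac{3373}{17858} = \frac{39683}{\left(- \frac{1}{20}\right) 131} - \frac{3373}{17858} = \frac{39683}{- \frac{131}{20}} - \frac{3373}{17858} = 39683 \left(- \frac{20}{131}\right) - \frac{3373}{17858} = - \frac{793660}{131} - \frac{3373}{17858} = - \frac{14173622143}{2339398}$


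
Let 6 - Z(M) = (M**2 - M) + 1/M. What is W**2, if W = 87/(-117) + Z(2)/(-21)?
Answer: 5041/6084 ≈ 0.82857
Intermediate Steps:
Z(M) = 6 + M - 1/M - M**2 (Z(M) = 6 - ((M**2 - M) + 1/M) = 6 - (1/M + M**2 - M) = 6 + (M - 1/M - M**2) = 6 + M - 1/M - M**2)
W = -71/78 (W = 87/(-117) + (6 + 2 - 1/2 - 1*2**2)/(-21) = 87*(-1/117) + (6 + 2 - 1*1/2 - 1*4)*(-1/21) = -29/39 + (6 + 2 - 1/2 - 4)*(-1/21) = -29/39 + (7/2)*(-1/21) = -29/39 - 1/6 = -71/78 ≈ -0.91026)
W**2 = (-71/78)**2 = 5041/6084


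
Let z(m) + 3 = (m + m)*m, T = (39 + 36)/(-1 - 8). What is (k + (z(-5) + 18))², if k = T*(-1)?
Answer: 48400/9 ≈ 5377.8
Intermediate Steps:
T = -25/3 (T = 75/(-9) = 75*(-⅑) = -25/3 ≈ -8.3333)
z(m) = -3 + 2*m² (z(m) = -3 + (m + m)*m = -3 + (2*m)*m = -3 + 2*m²)
k = 25/3 (k = -25/3*(-1) = 25/3 ≈ 8.3333)
(k + (z(-5) + 18))² = (25/3 + ((-3 + 2*(-5)²) + 18))² = (25/3 + ((-3 + 2*25) + 18))² = (25/3 + ((-3 + 50) + 18))² = (25/3 + (47 + 18))² = (25/3 + 65)² = (220/3)² = 48400/9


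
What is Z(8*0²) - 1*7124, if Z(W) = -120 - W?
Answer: -7244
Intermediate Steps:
Z(8*0²) - 1*7124 = (-120 - 8*0²) - 1*7124 = (-120 - 8*0) - 7124 = (-120 - 1*0) - 7124 = (-120 + 0) - 7124 = -120 - 7124 = -7244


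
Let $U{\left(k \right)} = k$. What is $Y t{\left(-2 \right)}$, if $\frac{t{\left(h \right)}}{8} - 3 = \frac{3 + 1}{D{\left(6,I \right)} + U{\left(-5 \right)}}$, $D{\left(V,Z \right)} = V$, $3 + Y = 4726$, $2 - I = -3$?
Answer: $264488$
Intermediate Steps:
$I = 5$ ($I = 2 - -3 = 2 + 3 = 5$)
$Y = 4723$ ($Y = -3 + 4726 = 4723$)
$t{\left(h \right)} = 56$ ($t{\left(h \right)} = 24 + 8 \frac{3 + 1}{6 - 5} = 24 + 8 \cdot \frac{4}{1} = 24 + 8 \cdot 4 \cdot 1 = 24 + 8 \cdot 4 = 24 + 32 = 56$)
$Y t{\left(-2 \right)} = 4723 \cdot 56 = 264488$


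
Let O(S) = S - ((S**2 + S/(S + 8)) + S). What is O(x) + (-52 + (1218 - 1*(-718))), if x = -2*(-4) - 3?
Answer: 24162/13 ≈ 1858.6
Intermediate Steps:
x = 5 (x = 8 - 3 = 5)
O(S) = -S**2 - S/(8 + S) (O(S) = S - ((S**2 + S/(8 + S)) + S) = S - (S + S**2 + S/(8 + S)) = S + (-S - S**2 - S/(8 + S)) = -S**2 - S/(8 + S))
O(x) + (-52 + (1218 - 1*(-718))) = -1*5*(1 + 5**2 + 8*5)/(8 + 5) + (-52 + (1218 - 1*(-718))) = -1*5*(1 + 25 + 40)/13 + (-52 + (1218 + 718)) = -1*5*1/13*66 + (-52 + 1936) = -330/13 + 1884 = 24162/13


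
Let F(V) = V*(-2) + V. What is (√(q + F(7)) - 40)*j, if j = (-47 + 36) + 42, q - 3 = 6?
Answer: -1240 + 31*√2 ≈ -1196.2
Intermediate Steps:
q = 9 (q = 3 + 6 = 9)
j = 31 (j = -11 + 42 = 31)
F(V) = -V (F(V) = -2*V + V = -V)
(√(q + F(7)) - 40)*j = (√(9 - 1*7) - 40)*31 = (√(9 - 7) - 40)*31 = (√2 - 40)*31 = (-40 + √2)*31 = -1240 + 31*√2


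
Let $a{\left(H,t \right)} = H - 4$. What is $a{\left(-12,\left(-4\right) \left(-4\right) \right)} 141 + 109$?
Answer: $-2147$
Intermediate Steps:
$a{\left(H,t \right)} = -4 + H$
$a{\left(-12,\left(-4\right) \left(-4\right) \right)} 141 + 109 = \left(-4 - 12\right) 141 + 109 = \left(-16\right) 141 + 109 = -2256 + 109 = -2147$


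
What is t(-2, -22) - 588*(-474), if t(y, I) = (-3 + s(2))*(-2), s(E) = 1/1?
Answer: 278716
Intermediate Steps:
s(E) = 1
t(y, I) = 4 (t(y, I) = (-3 + 1)*(-2) = -2*(-2) = 4)
t(-2, -22) - 588*(-474) = 4 - 588*(-474) = 4 + 278712 = 278716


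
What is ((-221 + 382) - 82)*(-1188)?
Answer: -93852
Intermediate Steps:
((-221 + 382) - 82)*(-1188) = (161 - 82)*(-1188) = 79*(-1188) = -93852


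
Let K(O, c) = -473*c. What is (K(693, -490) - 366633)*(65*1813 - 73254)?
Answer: -6013676033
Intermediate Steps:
(K(693, -490) - 366633)*(65*1813 - 73254) = (-473*(-490) - 366633)*(65*1813 - 73254) = (231770 - 366633)*(117845 - 73254) = -134863*44591 = -6013676033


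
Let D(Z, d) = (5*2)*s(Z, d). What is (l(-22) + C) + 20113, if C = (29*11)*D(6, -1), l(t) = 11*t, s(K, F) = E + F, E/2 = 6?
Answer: 54961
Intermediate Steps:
E = 12 (E = 2*6 = 12)
s(K, F) = 12 + F
D(Z, d) = 120 + 10*d (D(Z, d) = (5*2)*(12 + d) = 10*(12 + d) = 120 + 10*d)
C = 35090 (C = (29*11)*(120 + 10*(-1)) = 319*(120 - 10) = 319*110 = 35090)
(l(-22) + C) + 20113 = (11*(-22) + 35090) + 20113 = (-242 + 35090) + 20113 = 34848 + 20113 = 54961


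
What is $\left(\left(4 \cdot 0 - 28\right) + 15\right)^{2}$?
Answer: $169$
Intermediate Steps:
$\left(\left(4 \cdot 0 - 28\right) + 15\right)^{2} = \left(\left(0 - 28\right) + 15\right)^{2} = \left(-28 + 15\right)^{2} = \left(-13\right)^{2} = 169$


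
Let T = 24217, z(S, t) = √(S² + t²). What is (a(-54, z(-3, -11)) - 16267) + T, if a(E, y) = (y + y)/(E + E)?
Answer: 7950 - √130/54 ≈ 7949.8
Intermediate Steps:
a(E, y) = y/E (a(E, y) = (2*y)/((2*E)) = (2*y)*(1/(2*E)) = y/E)
(a(-54, z(-3, -11)) - 16267) + T = (√((-3)² + (-11)²)/(-54) - 16267) + 24217 = (√(9 + 121)*(-1/54) - 16267) + 24217 = (√130*(-1/54) - 16267) + 24217 = (-√130/54 - 16267) + 24217 = (-16267 - √130/54) + 24217 = 7950 - √130/54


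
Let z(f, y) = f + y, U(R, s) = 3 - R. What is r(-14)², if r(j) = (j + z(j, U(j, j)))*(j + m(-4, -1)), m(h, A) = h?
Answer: 39204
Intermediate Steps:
r(j) = (-4 + j)*(3 + j) (r(j) = (j + (j + (3 - j)))*(j - 4) = (j + 3)*(-4 + j) = (3 + j)*(-4 + j) = (-4 + j)*(3 + j))
r(-14)² = (-12 + (-14)² - 1*(-14))² = (-12 + 196 + 14)² = 198² = 39204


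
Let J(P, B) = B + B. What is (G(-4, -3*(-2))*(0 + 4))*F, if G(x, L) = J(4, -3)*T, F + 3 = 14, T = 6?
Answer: -1584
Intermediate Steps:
F = 11 (F = -3 + 14 = 11)
J(P, B) = 2*B
G(x, L) = -36 (G(x, L) = (2*(-3))*6 = -6*6 = -36)
(G(-4, -3*(-2))*(0 + 4))*F = -36*(0 + 4)*11 = -36*4*11 = -144*11 = -1584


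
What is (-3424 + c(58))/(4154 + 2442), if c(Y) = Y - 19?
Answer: -3385/6596 ≈ -0.51319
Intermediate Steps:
c(Y) = -19 + Y
(-3424 + c(58))/(4154 + 2442) = (-3424 + (-19 + 58))/(4154 + 2442) = (-3424 + 39)/6596 = -3385*1/6596 = -3385/6596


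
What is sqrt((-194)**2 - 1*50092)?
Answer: 6*I*sqrt(346) ≈ 111.61*I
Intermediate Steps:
sqrt((-194)**2 - 1*50092) = sqrt(37636 - 50092) = sqrt(-12456) = 6*I*sqrt(346)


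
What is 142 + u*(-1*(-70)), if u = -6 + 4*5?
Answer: 1122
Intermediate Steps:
u = 14 (u = -6 + 20 = 14)
142 + u*(-1*(-70)) = 142 + 14*(-1*(-70)) = 142 + 14*70 = 142 + 980 = 1122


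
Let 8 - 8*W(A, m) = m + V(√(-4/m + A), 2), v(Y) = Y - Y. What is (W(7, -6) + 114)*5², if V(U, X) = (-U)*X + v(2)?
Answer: 11575/4 + 25*√69/12 ≈ 2911.1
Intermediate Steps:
v(Y) = 0
V(U, X) = -U*X (V(U, X) = (-U)*X + 0 = -U*X + 0 = -U*X)
W(A, m) = 1 - m/8 + √(A - 4/m)/4 (W(A, m) = 1 - (m - 1*√(-4/m + A)*2)/8 = 1 - (m - 1*√(A - 4/m)*2)/8 = 1 - (m - 2*√(A - 4/m))/8 = 1 + (-m/8 + √(A - 4/m)/4) = 1 - m/8 + √(A - 4/m)/4)
(W(7, -6) + 114)*5² = ((1 - ⅛*(-6) + √(7 - 4/(-6))/4) + 114)*5² = ((1 + ¾ + √(7 - 4*(-⅙))/4) + 114)*25 = ((1 + ¾ + √(7 + ⅔)/4) + 114)*25 = ((1 + ¾ + √(23/3)/4) + 114)*25 = ((1 + ¾ + (√69/3)/4) + 114)*25 = ((1 + ¾ + √69/12) + 114)*25 = ((7/4 + √69/12) + 114)*25 = (463/4 + √69/12)*25 = 11575/4 + 25*√69/12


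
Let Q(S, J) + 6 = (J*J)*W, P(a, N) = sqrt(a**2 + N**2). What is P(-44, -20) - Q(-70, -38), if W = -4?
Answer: 5782 + 4*sqrt(146) ≈ 5830.3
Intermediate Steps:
P(a, N) = sqrt(N**2 + a**2)
Q(S, J) = -6 - 4*J**2 (Q(S, J) = -6 + (J*J)*(-4) = -6 + J**2*(-4) = -6 - 4*J**2)
P(-44, -20) - Q(-70, -38) = sqrt((-20)**2 + (-44)**2) - (-6 - 4*(-38)**2) = sqrt(400 + 1936) - (-6 - 4*1444) = sqrt(2336) - (-6 - 5776) = 4*sqrt(146) - 1*(-5782) = 4*sqrt(146) + 5782 = 5782 + 4*sqrt(146)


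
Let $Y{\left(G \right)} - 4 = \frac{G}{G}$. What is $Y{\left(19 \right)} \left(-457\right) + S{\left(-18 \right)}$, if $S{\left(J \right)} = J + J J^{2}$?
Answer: $-8135$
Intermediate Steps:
$Y{\left(G \right)} = 5$ ($Y{\left(G \right)} = 4 + \frac{G}{G} = 4 + 1 = 5$)
$S{\left(J \right)} = J + J^{3}$
$Y{\left(19 \right)} \left(-457\right) + S{\left(-18 \right)} = 5 \left(-457\right) + \left(-18 + \left(-18\right)^{3}\right) = -2285 - 5850 = -8135$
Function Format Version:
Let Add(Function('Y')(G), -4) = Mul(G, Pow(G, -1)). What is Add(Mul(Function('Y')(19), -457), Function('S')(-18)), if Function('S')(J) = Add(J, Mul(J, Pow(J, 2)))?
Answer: -8135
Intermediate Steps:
Function('Y')(G) = 5 (Function('Y')(G) = Add(4, Mul(G, Pow(G, -1))) = Add(4, 1) = 5)
Function('S')(J) = Add(J, Pow(J, 3))
Add(Mul(Function('Y')(19), -457), Function('S')(-18)) = Add(Mul(5, -457), Add(-18, Pow(-18, 3))) = Add(-2285, Add(-18, -5832)) = Add(-2285, -5850) = -8135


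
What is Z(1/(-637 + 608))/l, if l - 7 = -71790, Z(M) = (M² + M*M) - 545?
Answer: 458343/60369503 ≈ 0.0075923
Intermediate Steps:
Z(M) = -545 + 2*M² (Z(M) = (M² + M²) - 545 = 2*M² - 545 = -545 + 2*M²)
l = -71783 (l = 7 - 71790 = -71783)
Z(1/(-637 + 608))/l = (-545 + 2*(1/(-637 + 608))²)/(-71783) = (-545 + 2*(1/(-29))²)*(-1/71783) = (-545 + 2*(-1/29)²)*(-1/71783) = (-545 + 2*(1/841))*(-1/71783) = (-545 + 2/841)*(-1/71783) = -458343/841*(-1/71783) = 458343/60369503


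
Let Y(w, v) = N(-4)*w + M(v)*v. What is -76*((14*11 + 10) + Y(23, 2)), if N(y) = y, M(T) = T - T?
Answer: -5472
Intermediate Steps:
M(T) = 0
Y(w, v) = -4*w (Y(w, v) = -4*w + 0*v = -4*w + 0 = -4*w)
-76*((14*11 + 10) + Y(23, 2)) = -76*((14*11 + 10) - 4*23) = -76*((154 + 10) - 92) = -76*(164 - 92) = -76*72 = -5472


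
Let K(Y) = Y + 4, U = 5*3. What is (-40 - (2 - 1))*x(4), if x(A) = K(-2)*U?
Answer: -1230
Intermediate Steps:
U = 15
K(Y) = 4 + Y
x(A) = 30 (x(A) = (4 - 2)*15 = 2*15 = 30)
(-40 - (2 - 1))*x(4) = (-40 - (2 - 1))*30 = (-40 - 1*1)*30 = (-40 - 1)*30 = -41*30 = -1230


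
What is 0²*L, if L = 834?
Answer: 0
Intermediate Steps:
0²*L = 0²*834 = 0*834 = 0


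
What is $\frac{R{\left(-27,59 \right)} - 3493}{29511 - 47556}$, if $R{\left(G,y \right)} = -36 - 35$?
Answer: $\frac{396}{2005} \approx 0.19751$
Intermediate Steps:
$R{\left(G,y \right)} = -71$
$\frac{R{\left(-27,59 \right)} - 3493}{29511 - 47556} = \frac{-71 - 3493}{29511 - 47556} = - \frac{3564}{-18045} = \left(-3564\right) \left(- \frac{1}{18045}\right) = \frac{396}{2005}$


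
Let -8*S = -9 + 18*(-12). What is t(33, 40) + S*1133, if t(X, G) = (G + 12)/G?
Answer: 1274677/40 ≈ 31867.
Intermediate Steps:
S = 225/8 (S = -(-9 + 18*(-12))/8 = -(-9 - 216)/8 = -⅛*(-225) = 225/8 ≈ 28.125)
t(X, G) = (12 + G)/G
t(33, 40) + S*1133 = (12 + 40)/40 + (225/8)*1133 = (1/40)*52 + 254925/8 = 13/10 + 254925/8 = 1274677/40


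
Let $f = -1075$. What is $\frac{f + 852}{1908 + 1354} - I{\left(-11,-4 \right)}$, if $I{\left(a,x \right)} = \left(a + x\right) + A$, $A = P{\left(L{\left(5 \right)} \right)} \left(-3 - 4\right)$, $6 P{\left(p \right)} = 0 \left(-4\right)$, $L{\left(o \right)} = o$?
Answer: $\frac{48707}{3262} \approx 14.932$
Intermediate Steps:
$P{\left(p \right)} = 0$ ($P{\left(p \right)} = \frac{0 \left(-4\right)}{6} = \frac{1}{6} \cdot 0 = 0$)
$A = 0$ ($A = 0 \left(-3 - 4\right) = 0 \left(-7\right) = 0$)
$I{\left(a,x \right)} = a + x$ ($I{\left(a,x \right)} = \left(a + x\right) + 0 = a + x$)
$\frac{f + 852}{1908 + 1354} - I{\left(-11,-4 \right)} = \frac{-1075 + 852}{1908 + 1354} - \left(-11 - 4\right) = - \frac{223}{3262} - -15 = \left(-223\right) \frac{1}{3262} + 15 = - \frac{223}{3262} + 15 = \frac{48707}{3262}$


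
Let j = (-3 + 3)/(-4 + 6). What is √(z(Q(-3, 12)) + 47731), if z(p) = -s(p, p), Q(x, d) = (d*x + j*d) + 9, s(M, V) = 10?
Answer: √47721 ≈ 218.45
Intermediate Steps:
j = 0 (j = 0/2 = 0*(½) = 0)
Q(x, d) = 9 + d*x (Q(x, d) = (d*x + 0*d) + 9 = (d*x + 0) + 9 = d*x + 9 = 9 + d*x)
z(p) = -10 (z(p) = -1*10 = -10)
√(z(Q(-3, 12)) + 47731) = √(-10 + 47731) = √47721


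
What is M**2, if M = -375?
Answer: 140625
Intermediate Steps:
M**2 = (-375)**2 = 140625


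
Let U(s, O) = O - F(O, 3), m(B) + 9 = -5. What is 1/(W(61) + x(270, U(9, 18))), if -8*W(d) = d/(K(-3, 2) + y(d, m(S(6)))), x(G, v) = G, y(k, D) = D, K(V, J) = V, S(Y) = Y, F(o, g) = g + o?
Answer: 136/36781 ≈ 0.0036976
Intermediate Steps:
m(B) = -14 (m(B) = -9 - 5 = -14)
U(s, O) = -3 (U(s, O) = O - (3 + O) = O + (-3 - O) = -3)
W(d) = d/136 (W(d) = -d/(8*(-3 - 14)) = -d/(8*(-17)) = -d*(-1)/(8*17) = -(-1)*d/136 = d/136)
1/(W(61) + x(270, U(9, 18))) = 1/((1/136)*61 + 270) = 1/(61/136 + 270) = 1/(36781/136) = 136/36781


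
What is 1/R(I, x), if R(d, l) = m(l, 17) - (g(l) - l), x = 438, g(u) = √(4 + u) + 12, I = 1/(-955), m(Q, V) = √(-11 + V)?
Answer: 1/(426 + √6 - √442) ≈ 0.0024544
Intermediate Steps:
I = -1/955 ≈ -0.0010471
g(u) = 12 + √(4 + u)
R(d, l) = -12 + l + √6 - √(4 + l) (R(d, l) = √(-11 + 17) - ((12 + √(4 + l)) - l) = √6 - (12 + √(4 + l) - l) = √6 + (-12 + l - √(4 + l)) = -12 + l + √6 - √(4 + l))
1/R(I, x) = 1/(-12 + 438 + √6 - √(4 + 438)) = 1/(-12 + 438 + √6 - √442) = 1/(426 + √6 - √442)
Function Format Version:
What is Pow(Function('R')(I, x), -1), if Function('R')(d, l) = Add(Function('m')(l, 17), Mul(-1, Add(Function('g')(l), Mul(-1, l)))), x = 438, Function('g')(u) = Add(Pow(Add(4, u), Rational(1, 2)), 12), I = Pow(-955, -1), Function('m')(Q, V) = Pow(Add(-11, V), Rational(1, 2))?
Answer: Pow(Add(426, Pow(6, Rational(1, 2)), Mul(-1, Pow(442, Rational(1, 2)))), -1) ≈ 0.0024544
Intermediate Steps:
I = Rational(-1, 955) ≈ -0.0010471
Function('g')(u) = Add(12, Pow(Add(4, u), Rational(1, 2)))
Function('R')(d, l) = Add(-12, l, Pow(6, Rational(1, 2)), Mul(-1, Pow(Add(4, l), Rational(1, 2)))) (Function('R')(d, l) = Add(Pow(Add(-11, 17), Rational(1, 2)), Mul(-1, Add(Add(12, Pow(Add(4, l), Rational(1, 2))), Mul(-1, l)))) = Add(Pow(6, Rational(1, 2)), Mul(-1, Add(12, Pow(Add(4, l), Rational(1, 2)), Mul(-1, l)))) = Add(Pow(6, Rational(1, 2)), Add(-12, l, Mul(-1, Pow(Add(4, l), Rational(1, 2))))) = Add(-12, l, Pow(6, Rational(1, 2)), Mul(-1, Pow(Add(4, l), Rational(1, 2)))))
Pow(Function('R')(I, x), -1) = Pow(Add(-12, 438, Pow(6, Rational(1, 2)), Mul(-1, Pow(Add(4, 438), Rational(1, 2)))), -1) = Pow(Add(-12, 438, Pow(6, Rational(1, 2)), Mul(-1, Pow(442, Rational(1, 2)))), -1) = Pow(Add(426, Pow(6, Rational(1, 2)), Mul(-1, Pow(442, Rational(1, 2)))), -1)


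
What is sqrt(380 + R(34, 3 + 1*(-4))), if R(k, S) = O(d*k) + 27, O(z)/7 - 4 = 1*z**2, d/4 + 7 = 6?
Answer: sqrt(129907) ≈ 360.43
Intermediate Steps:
d = -4 (d = -28 + 4*6 = -28 + 24 = -4)
O(z) = 28 + 7*z**2 (O(z) = 28 + 7*(1*z**2) = 28 + 7*z**2)
R(k, S) = 55 + 112*k**2 (R(k, S) = (28 + 7*(-4*k)**2) + 27 = (28 + 7*(16*k**2)) + 27 = (28 + 112*k**2) + 27 = 55 + 112*k**2)
sqrt(380 + R(34, 3 + 1*(-4))) = sqrt(380 + (55 + 112*34**2)) = sqrt(380 + (55 + 112*1156)) = sqrt(380 + (55 + 129472)) = sqrt(380 + 129527) = sqrt(129907)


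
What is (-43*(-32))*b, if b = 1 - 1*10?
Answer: -12384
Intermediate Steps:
b = -9 (b = 1 - 10 = -9)
(-43*(-32))*b = -43*(-32)*(-9) = 1376*(-9) = -12384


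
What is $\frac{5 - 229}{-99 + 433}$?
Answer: $- \frac{112}{167} \approx -0.67066$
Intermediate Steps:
$\frac{5 - 229}{-99 + 433} = - \frac{224}{334} = \left(-224\right) \frac{1}{334} = - \frac{112}{167}$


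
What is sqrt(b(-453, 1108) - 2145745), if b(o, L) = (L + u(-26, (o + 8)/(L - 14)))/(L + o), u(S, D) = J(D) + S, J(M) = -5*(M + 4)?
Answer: I*sqrt(1101780354645892290)/716570 ≈ 1464.8*I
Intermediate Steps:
J(M) = -20 - 5*M (J(M) = -5*(4 + M) = -20 - 5*M)
u(S, D) = -20 + S - 5*D (u(S, D) = (-20 - 5*D) + S = -20 + S - 5*D)
b(o, L) = (-46 + L - 5*(8 + o)/(-14 + L))/(L + o) (b(o, L) = (L + (-20 - 26 - 5*(o + 8)/(L - 14)))/(L + o) = (L + (-20 - 26 - 5*(8 + o)/(-14 + L)))/(L + o) = (L + (-46 - 5*(8 + o)/(-14 + L)))/(L + o) = (-46 + L - 5*(8 + o)/(-14 + L))/(L + o))
sqrt(b(-453, 1108) - 2145745) = sqrt((-40 - 5*(-453) - (-14 + 1108)*(46 - 1*1108))/((-14 + 1108)*(1108 - 453)) - 2145745) = sqrt((-40 + 2265 - 1*1094*(46 - 1108))/(1094*655) - 2145745) = sqrt((1/1094)*(1/655)*(-40 + 2265 - 1*1094*(-1062)) - 2145745) = sqrt((1/1094)*(1/655)*(-40 + 2265 + 1161828) - 2145745) = sqrt((1/1094)*(1/655)*1164053 - 2145745) = sqrt(1164053/716570 - 2145745) = sqrt(-1537575330597/716570) = I*sqrt(1101780354645892290)/716570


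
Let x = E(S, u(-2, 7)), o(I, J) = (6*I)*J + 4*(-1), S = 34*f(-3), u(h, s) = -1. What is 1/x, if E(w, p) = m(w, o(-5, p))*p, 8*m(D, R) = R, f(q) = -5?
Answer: -4/13 ≈ -0.30769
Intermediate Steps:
S = -170 (S = 34*(-5) = -170)
o(I, J) = -4 + 6*I*J (o(I, J) = 6*I*J - 4 = -4 + 6*I*J)
m(D, R) = R/8
E(w, p) = p*(-½ - 15*p/4) (E(w, p) = ((-4 + 6*(-5)*p)/8)*p = ((-4 - 30*p)/8)*p = (-½ - 15*p/4)*p = p*(-½ - 15*p/4))
x = -13/4 (x = -¼*(-1)*(2 + 15*(-1)) = -¼*(-1)*(2 - 15) = -¼*(-1)*(-13) = -13/4 ≈ -3.2500)
1/x = 1/(-13/4) = -4/13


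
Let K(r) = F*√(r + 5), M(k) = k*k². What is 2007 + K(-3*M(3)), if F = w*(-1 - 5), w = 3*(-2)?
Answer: 2007 + 72*I*√19 ≈ 2007.0 + 313.84*I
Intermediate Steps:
M(k) = k³
w = -6
F = 36 (F = -6*(-1 - 5) = -6*(-6) = 36)
K(r) = 36*√(5 + r) (K(r) = 36*√(r + 5) = 36*√(5 + r))
2007 + K(-3*M(3)) = 2007 + 36*√(5 - 3*3³) = 2007 + 36*√(5 - 3*27) = 2007 + 36*√(5 - 81) = 2007 + 36*√(-76) = 2007 + 36*(2*I*√19) = 2007 + 72*I*√19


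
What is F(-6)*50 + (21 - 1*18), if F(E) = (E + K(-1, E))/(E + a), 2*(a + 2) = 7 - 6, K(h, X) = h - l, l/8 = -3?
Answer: -331/3 ≈ -110.33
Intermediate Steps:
l = -24 (l = 8*(-3) = -24)
K(h, X) = 24 + h (K(h, X) = h - 1*(-24) = h + 24 = 24 + h)
a = -3/2 (a = -2 + (7 - 6)/2 = -2 + (½)*1 = -2 + ½ = -3/2 ≈ -1.5000)
F(E) = (23 + E)/(-3/2 + E) (F(E) = (E + (24 - 1))/(E - 3/2) = (E + 23)/(-3/2 + E) = (23 + E)/(-3/2 + E))
F(-6)*50 + (21 - 1*18) = (2*(23 - 6)/(-3 + 2*(-6)))*50 + (21 - 1*18) = (2*17/(-3 - 12))*50 + (21 - 18) = (2*17/(-15))*50 + 3 = (2*(-1/15)*17)*50 + 3 = -34/15*50 + 3 = -340/3 + 3 = -331/3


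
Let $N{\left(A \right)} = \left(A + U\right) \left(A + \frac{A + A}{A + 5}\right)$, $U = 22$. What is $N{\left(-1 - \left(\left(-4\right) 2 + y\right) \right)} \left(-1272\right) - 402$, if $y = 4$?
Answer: $-119652$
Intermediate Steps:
$N{\left(A \right)} = \left(22 + A\right) \left(A + \frac{2 A}{5 + A}\right)$ ($N{\left(A \right)} = \left(A + 22\right) \left(A + \frac{A + A}{A + 5}\right) = \left(22 + A\right) \left(A + \frac{2 A}{5 + A}\right)$)
$N{\left(-1 - \left(\left(-4\right) 2 + y\right) \right)} \left(-1272\right) - 402 = \frac{\left(-1 - \left(\left(-4\right) 2 + 4\right)\right) \left(154 + \left(-1 - \left(\left(-4\right) 2 + 4\right)\right)^{2} + 29 \left(-1 - \left(\left(-4\right) 2 + 4\right)\right)\right)}{5 - \left(5 - 8\right)} \left(-1272\right) - 402 = \frac{\left(-1 - \left(-8 + 4\right)\right) \left(154 + \left(-1 - \left(-8 + 4\right)\right)^{2} + 29 \left(-1 - \left(-8 + 4\right)\right)\right)}{5 - -3} \left(-1272\right) - 402 = \frac{\left(-1 - -4\right) \left(154 + \left(-1 - -4\right)^{2} + 29 \left(-1 - -4\right)\right)}{5 - -3} \left(-1272\right) - 402 = \frac{\left(-1 + 4\right) \left(154 + \left(-1 + 4\right)^{2} + 29 \left(-1 + 4\right)\right)}{5 + \left(-1 + 4\right)} \left(-1272\right) - 402 = \frac{3 \left(154 + 3^{2} + 29 \cdot 3\right)}{5 + 3} \left(-1272\right) - 402 = \frac{3 \left(154 + 9 + 87\right)}{8} \left(-1272\right) - 402 = 3 \cdot \frac{1}{8} \cdot 250 \left(-1272\right) - 402 = \frac{375}{4} \left(-1272\right) - 402 = -119250 - 402 = -119652$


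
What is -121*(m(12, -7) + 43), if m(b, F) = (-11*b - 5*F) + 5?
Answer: 5929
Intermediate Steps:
m(b, F) = 5 - 11*b - 5*F
-121*(m(12, -7) + 43) = -121*((5 - 11*12 - 5*(-7)) + 43) = -121*((5 - 132 + 35) + 43) = -121*(-92 + 43) = -121*(-49) = 5929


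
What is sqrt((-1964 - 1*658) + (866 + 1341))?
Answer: I*sqrt(415) ≈ 20.372*I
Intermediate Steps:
sqrt((-1964 - 1*658) + (866 + 1341)) = sqrt((-1964 - 658) + 2207) = sqrt(-2622 + 2207) = sqrt(-415) = I*sqrt(415)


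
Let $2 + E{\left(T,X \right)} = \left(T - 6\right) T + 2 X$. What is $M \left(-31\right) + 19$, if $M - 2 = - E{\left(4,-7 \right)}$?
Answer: $-787$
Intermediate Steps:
$E{\left(T,X \right)} = -2 + 2 X + T \left(-6 + T\right)$ ($E{\left(T,X \right)} = -2 + \left(\left(T - 6\right) T + 2 X\right) = -2 + \left(\left(-6 + T\right) T + 2 X\right) = -2 + \left(T \left(-6 + T\right) + 2 X\right) = -2 + \left(2 X + T \left(-6 + T\right)\right) = -2 + 2 X + T \left(-6 + T\right)$)
$M = 26$ ($M = 2 - \left(-2 + 4^{2} - 24 + 2 \left(-7\right)\right) = 2 - \left(-2 + 16 - 24 - 14\right) = 2 - -24 = 2 + 24 = 26$)
$M \left(-31\right) + 19 = 26 \left(-31\right) + 19 = -806 + 19 = -787$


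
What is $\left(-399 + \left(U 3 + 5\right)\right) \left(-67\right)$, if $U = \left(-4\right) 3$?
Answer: $28810$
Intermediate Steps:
$U = -12$
$\left(-399 + \left(U 3 + 5\right)\right) \left(-67\right) = \left(-399 + \left(\left(-12\right) 3 + 5\right)\right) \left(-67\right) = \left(-399 + \left(-36 + 5\right)\right) \left(-67\right) = \left(-399 - 31\right) \left(-67\right) = \left(-430\right) \left(-67\right) = 28810$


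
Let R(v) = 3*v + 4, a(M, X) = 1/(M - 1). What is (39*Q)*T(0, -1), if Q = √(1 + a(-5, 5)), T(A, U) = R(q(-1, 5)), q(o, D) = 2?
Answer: 65*√30 ≈ 356.02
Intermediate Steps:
a(M, X) = 1/(-1 + M)
R(v) = 4 + 3*v
T(A, U) = 10 (T(A, U) = 4 + 3*2 = 4 + 6 = 10)
Q = √30/6 (Q = √(1 + 1/(-1 - 5)) = √(1 + 1/(-6)) = √(1 - ⅙) = √(⅚) = √30/6 ≈ 0.91287)
(39*Q)*T(0, -1) = (39*(√30/6))*10 = (13*√30/2)*10 = 65*√30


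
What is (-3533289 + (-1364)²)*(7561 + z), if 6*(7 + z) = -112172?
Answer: 55911433232/3 ≈ 1.8637e+10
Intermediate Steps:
z = -56107/3 (z = -7 + (⅙)*(-112172) = -7 - 56086/3 = -56107/3 ≈ -18702.)
(-3533289 + (-1364)²)*(7561 + z) = (-3533289 + (-1364)²)*(7561 - 56107/3) = (-3533289 + 1860496)*(-33424/3) = -1672793*(-33424/3) = 55911433232/3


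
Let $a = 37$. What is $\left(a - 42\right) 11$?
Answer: $-55$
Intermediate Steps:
$\left(a - 42\right) 11 = \left(37 - 42\right) 11 = \left(-5\right) 11 = -55$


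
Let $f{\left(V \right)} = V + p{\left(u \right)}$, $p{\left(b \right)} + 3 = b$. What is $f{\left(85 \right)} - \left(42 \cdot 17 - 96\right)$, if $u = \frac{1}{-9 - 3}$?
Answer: $- \frac{6433}{12} \approx -536.08$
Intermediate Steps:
$u = - \frac{1}{12}$ ($u = \frac{1}{-12} = - \frac{1}{12} \approx -0.083333$)
$p{\left(b \right)} = -3 + b$
$f{\left(V \right)} = - \frac{37}{12} + V$ ($f{\left(V \right)} = V - \frac{37}{12} = - \frac{37}{12} + V$)
$f{\left(85 \right)} - \left(42 \cdot 17 - 96\right) = \left(- \frac{37}{12} + 85\right) - \left(42 \cdot 17 - 96\right) = \frac{983}{12} - \left(714 - 96\right) = \frac{983}{12} - 618 = - \frac{6433}{12}$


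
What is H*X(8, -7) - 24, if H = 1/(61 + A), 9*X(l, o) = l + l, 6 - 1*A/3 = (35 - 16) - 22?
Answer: -2374/99 ≈ -23.980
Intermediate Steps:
A = 27 (A = 18 - 3*((35 - 16) - 22) = 18 - 3*(19 - 22) = 18 - 3*(-3) = 18 + 9 = 27)
X(l, o) = 2*l/9 (X(l, o) = (l + l)/9 = (2*l)/9 = 2*l/9)
H = 1/88 (H = 1/(61 + 27) = 1/88 ≈ 0.011364)
H*X(8, -7) - 24 = ((2/9)*8)/88 - 24 = (1/88)*(16/9) - 24 = 2/99 - 24 = -2374/99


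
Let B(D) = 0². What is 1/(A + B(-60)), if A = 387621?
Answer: 1/387621 ≈ 2.5798e-6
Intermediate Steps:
B(D) = 0
1/(A + B(-60)) = 1/(387621 + 0) = 1/387621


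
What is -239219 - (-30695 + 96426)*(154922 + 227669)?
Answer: -25148328240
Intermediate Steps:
-239219 - (-30695 + 96426)*(154922 + 227669) = -239219 - 65731*382591 = -239219 - 1*25148089021 = -239219 - 25148089021 = -25148328240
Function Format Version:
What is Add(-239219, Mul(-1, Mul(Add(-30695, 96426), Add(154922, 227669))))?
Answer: -25148328240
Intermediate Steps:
Add(-239219, Mul(-1, Mul(Add(-30695, 96426), Add(154922, 227669)))) = Add(-239219, Mul(-1, Mul(65731, 382591))) = Add(-239219, Mul(-1, 25148089021)) = Add(-239219, -25148089021) = -25148328240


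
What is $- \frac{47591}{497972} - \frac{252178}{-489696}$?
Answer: $\frac{12784057585}{30481862064} \approx 0.4194$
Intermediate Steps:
$- \frac{47591}{497972} - \frac{252178}{-489696} = \left(-47591\right) \frac{1}{497972} - - \frac{126089}{244848} = - \frac{47591}{497972} + \frac{126089}{244848} = \frac{12784057585}{30481862064}$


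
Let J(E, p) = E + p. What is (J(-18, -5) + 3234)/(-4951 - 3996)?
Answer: -3211/8947 ≈ -0.35889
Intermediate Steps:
(J(-18, -5) + 3234)/(-4951 - 3996) = ((-18 - 5) + 3234)/(-4951 - 3996) = (-23 + 3234)/(-8947) = 3211*(-1/8947) = -3211/8947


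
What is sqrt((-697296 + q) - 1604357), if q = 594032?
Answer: I*sqrt(1707621) ≈ 1306.8*I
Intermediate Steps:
sqrt((-697296 + q) - 1604357) = sqrt((-697296 + 594032) - 1604357) = sqrt(-103264 - 1604357) = sqrt(-1707621) = I*sqrt(1707621)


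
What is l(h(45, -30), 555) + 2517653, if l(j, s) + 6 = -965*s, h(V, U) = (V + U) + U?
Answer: 1982072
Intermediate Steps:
h(V, U) = V + 2*U (h(V, U) = (U + V) + U = V + 2*U)
l(j, s) = -6 - 965*s
l(h(45, -30), 555) + 2517653 = (-6 - 965*555) + 2517653 = (-6 - 535575) + 2517653 = -535581 + 2517653 = 1982072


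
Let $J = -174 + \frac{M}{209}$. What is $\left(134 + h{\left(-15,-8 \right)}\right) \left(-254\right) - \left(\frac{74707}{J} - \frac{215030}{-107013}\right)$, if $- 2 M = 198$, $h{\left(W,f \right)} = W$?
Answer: $- \frac{3523810320097}{118249365} \approx -29800.0$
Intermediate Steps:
$M = -99$ ($M = \left(- \frac{1}{2}\right) 198 = -99$)
$J = - \frac{3315}{19}$ ($J = -174 - \frac{99}{209} = -174 - \frac{9}{19} = - \frac{3315}{19} \approx -174.47$)
$\left(134 + h{\left(-15,-8 \right)}\right) \left(-254\right) - \left(\frac{74707}{J} - \frac{215030}{-107013}\right) = \left(134 - 15\right) \left(-254\right) - \left(\frac{74707}{- \frac{3315}{19}} - \frac{215030}{-107013}\right) = 119 \left(-254\right) - \left(74707 \left(- \frac{19}{3315}\right) - - \frac{215030}{107013}\right) = -30226 - \left(- \frac{1419433}{3315} + \frac{215030}{107013}\right) = -30226 - - \frac{50394986393}{118249365} = -30226 + \frac{50394986393}{118249365} = - \frac{3523810320097}{118249365}$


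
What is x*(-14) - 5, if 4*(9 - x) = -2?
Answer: -138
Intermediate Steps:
x = 19/2 (x = 9 - 1/4*(-2) = 9 + 1/2 = 19/2 ≈ 9.5000)
x*(-14) - 5 = (19/2)*(-14) - 5 = -133 - 5 = -138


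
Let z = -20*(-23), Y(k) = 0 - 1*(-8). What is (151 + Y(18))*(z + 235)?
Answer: 110505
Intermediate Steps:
Y(k) = 8 (Y(k) = 0 + 8 = 8)
z = 460
(151 + Y(18))*(z + 235) = (151 + 8)*(460 + 235) = 159*695 = 110505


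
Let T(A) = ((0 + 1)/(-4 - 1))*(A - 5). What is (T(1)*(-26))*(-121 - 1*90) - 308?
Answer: 20404/5 ≈ 4080.8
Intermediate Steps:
T(A) = 1 - A/5 (T(A) = (1/(-5))*(-5 + A) = (1*(-⅕))*(-5 + A) = -(-5 + A)/5 = 1 - A/5)
(T(1)*(-26))*(-121 - 1*90) - 308 = ((1 - ⅕*1)*(-26))*(-121 - 1*90) - 308 = ((1 - ⅕)*(-26))*(-121 - 90) - 308 = ((⅘)*(-26))*(-211) - 308 = -104/5*(-211) - 308 = 21944/5 - 308 = 20404/5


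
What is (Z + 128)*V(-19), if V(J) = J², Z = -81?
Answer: 16967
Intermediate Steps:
(Z + 128)*V(-19) = (-81 + 128)*(-19)² = 47*361 = 16967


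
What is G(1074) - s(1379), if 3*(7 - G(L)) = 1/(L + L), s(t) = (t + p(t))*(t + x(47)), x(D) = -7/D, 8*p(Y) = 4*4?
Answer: -576717102155/302868 ≈ -1.9042e+6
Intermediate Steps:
p(Y) = 2 (p(Y) = (4*4)/8 = (1/8)*16 = 2)
s(t) = (2 + t)*(-7/47 + t) (s(t) = (t + 2)*(t - 7/47) = (2 + t)*(t - 7*1/47) = (2 + t)*(t - 7/47) = (2 + t)*(-7/47 + t))
G(L) = 7 - 1/(6*L) (G(L) = 7 - 1/(3*(L + L)) = 7 - 1/(2*L)/3 = 7 - 1/(6*L))
G(1074) - s(1379) = (7 - 1/6/1074) - (-14/47 + 1379**2 + (87/47)*1379) = (7 - 1/6*1/1074) - (-14/47 + 1901641 + 119973/47) = (7 - 1/6444) - 1*89497086/47 = 45107/6444 - 89497086/47 = -576717102155/302868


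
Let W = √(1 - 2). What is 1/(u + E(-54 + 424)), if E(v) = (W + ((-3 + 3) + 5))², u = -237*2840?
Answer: -168264/113251094809 - 5*I/226502189618 ≈ -1.4858e-6 - 2.2075e-11*I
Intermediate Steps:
u = -673080
W = I (W = √(-1) = I ≈ 1.0*I)
E(v) = (5 + I)² (E(v) = (I + ((-3 + 3) + 5))² = (I + (0 + 5))² = (I + 5)² = (5 + I)²)
1/(u + E(-54 + 424)) = 1/(-673080 + (5 + I)²)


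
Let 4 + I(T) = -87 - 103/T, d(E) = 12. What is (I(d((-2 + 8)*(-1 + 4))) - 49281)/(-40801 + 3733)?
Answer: 592567/444816 ≈ 1.3322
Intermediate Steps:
I(T) = -91 - 103/T (I(T) = -4 + (-87 - 103/T) = -91 - 103/T)
(I(d((-2 + 8)*(-1 + 4))) - 49281)/(-40801 + 3733) = ((-91 - 103/12) - 49281)/(-40801 + 3733) = ((-91 - 103*1/12) - 49281)/(-37068) = ((-91 - 103/12) - 49281)*(-1/37068) = (-1195/12 - 49281)*(-1/37068) = -592567/12*(-1/37068) = 592567/444816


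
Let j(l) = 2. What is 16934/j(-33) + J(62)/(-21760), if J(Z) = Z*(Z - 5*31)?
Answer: 92123843/10880 ≈ 8467.3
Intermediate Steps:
J(Z) = Z*(-155 + Z) (J(Z) = Z*(Z - 155) = Z*(-155 + Z))
16934/j(-33) + J(62)/(-21760) = 16934/2 + (62*(-155 + 62))/(-21760) = 16934*(½) + (62*(-93))*(-1/21760) = 8467 - 5766*(-1/21760) = 8467 + 2883/10880 = 92123843/10880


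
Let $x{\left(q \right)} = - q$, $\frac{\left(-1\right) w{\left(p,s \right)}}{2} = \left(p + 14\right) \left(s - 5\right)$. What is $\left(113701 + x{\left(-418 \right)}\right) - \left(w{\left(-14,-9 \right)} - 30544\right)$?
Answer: $144663$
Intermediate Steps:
$w{\left(p,s \right)} = - 2 \left(-5 + s\right) \left(14 + p\right)$ ($w{\left(p,s \right)} = - 2 \left(p + 14\right) \left(s - 5\right) = - 2 \left(14 + p\right) \left(-5 + s\right) = - 2 \left(-5 + s\right) \left(14 + p\right)$)
$\left(113701 + x{\left(-418 \right)}\right) - \left(w{\left(-14,-9 \right)} - 30544\right) = \left(113701 - -418\right) - \left(\left(140 - -252 + 10 \left(-14\right) - \left(-28\right) \left(-9\right)\right) - 30544\right) = \left(113701 + 418\right) - \left(\left(140 + 252 - 140 - 252\right) - 30544\right) = 114119 - \left(0 - 30544\right) = 114119 - -30544 = 114119 + 30544 = 144663$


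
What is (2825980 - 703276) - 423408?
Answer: 1699296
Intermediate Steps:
(2825980 - 703276) - 423408 = 2122704 - 423408 = 1699296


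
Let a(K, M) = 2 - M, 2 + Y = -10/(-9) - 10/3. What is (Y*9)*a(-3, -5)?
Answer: -266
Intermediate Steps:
Y = -38/9 (Y = -2 + (-10/(-9) - 10/3) = -2 + (-10*(-⅑) - 10*⅓) = -2 + (10/9 - 10/3) = -2 - 20/9 = -38/9 ≈ -4.2222)
(Y*9)*a(-3, -5) = (-38/9*9)*(2 - 1*(-5)) = -38*(2 + 5) = -38*7 = -266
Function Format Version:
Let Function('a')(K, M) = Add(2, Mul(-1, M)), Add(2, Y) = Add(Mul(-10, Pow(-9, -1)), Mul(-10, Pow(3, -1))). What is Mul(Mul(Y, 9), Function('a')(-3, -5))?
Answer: -266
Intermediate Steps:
Y = Rational(-38, 9) (Y = Add(-2, Add(Mul(-10, Pow(-9, -1)), Mul(-10, Pow(3, -1)))) = Add(-2, Add(Mul(-10, Rational(-1, 9)), Mul(-10, Rational(1, 3)))) = Add(-2, Add(Rational(10, 9), Rational(-10, 3))) = Add(-2, Rational(-20, 9)) = Rational(-38, 9) ≈ -4.2222)
Mul(Mul(Y, 9), Function('a')(-3, -5)) = Mul(Mul(Rational(-38, 9), 9), Add(2, Mul(-1, -5))) = Mul(-38, Add(2, 5)) = Mul(-38, 7) = -266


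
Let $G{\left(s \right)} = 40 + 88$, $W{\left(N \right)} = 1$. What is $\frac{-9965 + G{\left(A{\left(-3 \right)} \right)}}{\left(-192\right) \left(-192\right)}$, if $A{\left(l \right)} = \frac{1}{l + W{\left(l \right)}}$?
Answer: $- \frac{1093}{4096} \approx -0.26685$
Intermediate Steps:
$A{\left(l \right)} = \frac{1}{1 + l}$ ($A{\left(l \right)} = \frac{1}{l + 1} = \frac{1}{1 + l}$)
$G{\left(s \right)} = 128$
$\frac{-9965 + G{\left(A{\left(-3 \right)} \right)}}{\left(-192\right) \left(-192\right)} = \frac{-9965 + 128}{\left(-192\right) \left(-192\right)} = - \frac{9837}{36864} = \left(-9837\right) \frac{1}{36864} = - \frac{1093}{4096}$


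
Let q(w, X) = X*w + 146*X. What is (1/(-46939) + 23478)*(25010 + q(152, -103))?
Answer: -6263960352244/46939 ≈ -1.3345e+8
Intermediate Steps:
q(w, X) = 146*X + X*w
(1/(-46939) + 23478)*(25010 + q(152, -103)) = (1/(-46939) + 23478)*(25010 - 103*(146 + 152)) = (-1/46939 + 23478)*(25010 - 103*298) = 1102033841*(25010 - 30694)/46939 = (1102033841/46939)*(-5684) = -6263960352244/46939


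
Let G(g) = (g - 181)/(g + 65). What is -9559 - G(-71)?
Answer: -9601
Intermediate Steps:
G(g) = (-181 + g)/(65 + g)
-9559 - G(-71) = -9559 - (-181 - 71)/(65 - 71) = -9559 - (-252)/(-6) = -9559 - (-1)*(-252)/6 = -9559 - 1*42 = -9559 - 42 = -9601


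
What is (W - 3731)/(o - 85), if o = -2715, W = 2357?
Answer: 687/1400 ≈ 0.49071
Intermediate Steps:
(W - 3731)/(o - 85) = (2357 - 3731)/(-2715 - 85) = -1374/(-2800) = -1374*(-1/2800) = 687/1400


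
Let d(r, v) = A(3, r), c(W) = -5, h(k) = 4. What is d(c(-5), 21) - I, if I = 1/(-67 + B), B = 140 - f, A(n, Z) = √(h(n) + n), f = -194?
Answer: -1/267 + √7 ≈ 2.6420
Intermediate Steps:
A(n, Z) = √(4 + n)
d(r, v) = √7 (d(r, v) = √(4 + 3) = √7)
B = 334 (B = 140 - 1*(-194) = 140 + 194 = 334)
I = 1/267 (I = 1/(-67 + 334) = 1/267 ≈ 0.0037453)
d(c(-5), 21) - I = √7 - 1*1/267 = √7 - 1/267 = -1/267 + √7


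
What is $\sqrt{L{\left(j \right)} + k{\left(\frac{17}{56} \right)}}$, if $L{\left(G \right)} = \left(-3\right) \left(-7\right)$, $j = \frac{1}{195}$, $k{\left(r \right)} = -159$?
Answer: $i \sqrt{138} \approx 11.747 i$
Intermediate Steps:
$j = \frac{1}{195} \approx 0.0051282$
$L{\left(G \right)} = 21$
$\sqrt{L{\left(j \right)} + k{\left(\frac{17}{56} \right)}} = \sqrt{21 - 159} = \sqrt{-138} = i \sqrt{138}$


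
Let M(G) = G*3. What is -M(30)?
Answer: -90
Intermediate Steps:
M(G) = 3*G
-M(30) = -3*30 = -1*90 = -90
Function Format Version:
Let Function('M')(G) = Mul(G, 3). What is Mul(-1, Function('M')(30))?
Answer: -90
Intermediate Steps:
Function('M')(G) = Mul(3, G)
Mul(-1, Function('M')(30)) = Mul(-1, Mul(3, 30)) = Mul(-1, 90) = -90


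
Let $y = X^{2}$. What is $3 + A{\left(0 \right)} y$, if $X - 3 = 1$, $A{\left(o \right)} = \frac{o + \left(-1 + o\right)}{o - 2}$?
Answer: $11$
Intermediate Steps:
$A{\left(o \right)} = \frac{-1 + 2 o}{-2 + o}$
$X = 4$ ($X = 3 + 1 = 4$)
$y = 16$ ($y = 4^{2} = 16$)
$3 + A{\left(0 \right)} y = 3 + \frac{-1 + 2 \cdot 0}{-2 + 0} \cdot 16 = 3 + \frac{-1 + 0}{-2} \cdot 16 = 3 + \left(- \frac{1}{2}\right) \left(-1\right) 16 = 3 + \frac{1}{2} \cdot 16 = 3 + 8 = 11$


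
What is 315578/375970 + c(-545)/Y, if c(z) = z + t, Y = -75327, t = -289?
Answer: 81922119/96328885 ≈ 0.85044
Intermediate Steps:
c(z) = -289 + z (c(z) = z - 289 = -289 + z)
315578/375970 + c(-545)/Y = 315578/375970 + (-289 - 545)/(-75327) = 315578*(1/375970) - 834*(-1/75327) = 157789/187985 + 278/25109 = 81922119/96328885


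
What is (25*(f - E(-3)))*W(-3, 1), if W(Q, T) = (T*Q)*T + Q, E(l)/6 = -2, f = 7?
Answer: -2850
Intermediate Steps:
E(l) = -12 (E(l) = 6*(-2) = -12)
W(Q, T) = Q + Q*T² (W(Q, T) = (Q*T)*T + Q = Q*T² + Q = Q + Q*T²)
(25*(f - E(-3)))*W(-3, 1) = (25*(7 - 1*(-12)))*(-3*(1 + 1²)) = (25*(7 + 12))*(-3*(1 + 1)) = (25*19)*(-3*2) = 475*(-6) = -2850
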